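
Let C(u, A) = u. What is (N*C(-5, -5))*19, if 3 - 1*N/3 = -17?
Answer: -5700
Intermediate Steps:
N = 60 (N = 9 - 3*(-17) = 9 + 51 = 60)
(N*C(-5, -5))*19 = (60*(-5))*19 = -300*19 = -5700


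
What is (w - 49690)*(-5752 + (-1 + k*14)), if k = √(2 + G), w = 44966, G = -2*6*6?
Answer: 27177172 - 66136*I*√70 ≈ 2.7177e+7 - 5.5333e+5*I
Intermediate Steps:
G = -72 (G = -12*6 = -72)
k = I*√70 (k = √(2 - 72) = √(-70) = I*√70 ≈ 8.3666*I)
(w - 49690)*(-5752 + (-1 + k*14)) = (44966 - 49690)*(-5752 + (-1 + (I*√70)*14)) = -4724*(-5752 + (-1 + 14*I*√70)) = -4724*(-5753 + 14*I*√70) = 27177172 - 66136*I*√70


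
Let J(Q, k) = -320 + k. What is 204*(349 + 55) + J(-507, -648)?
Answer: 81448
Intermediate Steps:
204*(349 + 55) + J(-507, -648) = 204*(349 + 55) + (-320 - 648) = 204*404 - 968 = 82416 - 968 = 81448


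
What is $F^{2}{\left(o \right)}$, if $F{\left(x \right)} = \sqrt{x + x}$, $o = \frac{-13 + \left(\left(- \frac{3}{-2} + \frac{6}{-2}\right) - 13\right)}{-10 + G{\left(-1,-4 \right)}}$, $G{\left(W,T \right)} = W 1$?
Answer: $5$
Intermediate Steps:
$G{\left(W,T \right)} = W$
$o = \frac{5}{2}$ ($o = \frac{-13 + \left(\left(- \frac{3}{-2} + \frac{6}{-2}\right) - 13\right)}{-10 - 1} = \frac{-13 + \left(\left(\left(-3\right) \left(- \frac{1}{2}\right) + 6 \left(- \frac{1}{2}\right)\right) - 13\right)}{-11} = \left(-13 + \left(\left(\frac{3}{2} - 3\right) - 13\right)\right) \left(- \frac{1}{11}\right) = \left(-13 - \frac{29}{2}\right) \left(- \frac{1}{11}\right) = \left(- \frac{55}{2}\right) \left(- \frac{1}{11}\right) = \frac{5}{2} \approx 2.5$)
$F{\left(x \right)} = \sqrt{2} \sqrt{x}$ ($F{\left(x \right)} = \sqrt{2 x} = \sqrt{2} \sqrt{x}$)
$F^{2}{\left(o \right)} = \left(\sqrt{2} \sqrt{\frac{5}{2}}\right)^{2} = \left(\sqrt{2} \frac{\sqrt{10}}{2}\right)^{2} = \left(\sqrt{5}\right)^{2} = 5$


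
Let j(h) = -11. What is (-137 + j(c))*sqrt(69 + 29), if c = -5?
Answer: -1036*sqrt(2) ≈ -1465.1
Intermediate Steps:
(-137 + j(c))*sqrt(69 + 29) = (-137 - 11)*sqrt(69 + 29) = -1036*sqrt(2)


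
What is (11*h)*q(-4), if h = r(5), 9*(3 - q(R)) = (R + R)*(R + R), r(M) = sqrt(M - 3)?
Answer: -407*sqrt(2)/9 ≈ -63.954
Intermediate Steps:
r(M) = sqrt(-3 + M)
q(R) = 3 - 4*R**2/9 (q(R) = 3 - (R + R)*(R + R)/9 = 3 - 2*R*2*R/9 = 3 - 4*R**2/9)
h = sqrt(2) (h = sqrt(-3 + 5) = sqrt(2) ≈ 1.4142)
(11*h)*q(-4) = (11*sqrt(2))*(3 - 4/9*(-4)**2) = (11*sqrt(2))*(3 - 4/9*16) = (11*sqrt(2))*(3 - 64/9) = (11*sqrt(2))*(-37/9) = -407*sqrt(2)/9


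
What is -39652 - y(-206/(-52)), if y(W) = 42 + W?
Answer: -1032147/26 ≈ -39698.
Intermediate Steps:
-39652 - y(-206/(-52)) = -39652 - (42 - 206/(-52)) = -39652 - (42 - 206*(-1/52)) = -39652 - (42 + 103/26) = -39652 - 1*1195/26 = -39652 - 1195/26 = -1032147/26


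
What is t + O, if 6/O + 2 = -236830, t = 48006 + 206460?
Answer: 10044281951/39472 ≈ 2.5447e+5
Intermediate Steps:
t = 254466
O = -1/39472 (O = 6/(-2 - 236830) = 6/(-236832) = 6*(-1/236832) = -1/39472 ≈ -2.5334e-5)
t + O = 254466 - 1/39472 = 10044281951/39472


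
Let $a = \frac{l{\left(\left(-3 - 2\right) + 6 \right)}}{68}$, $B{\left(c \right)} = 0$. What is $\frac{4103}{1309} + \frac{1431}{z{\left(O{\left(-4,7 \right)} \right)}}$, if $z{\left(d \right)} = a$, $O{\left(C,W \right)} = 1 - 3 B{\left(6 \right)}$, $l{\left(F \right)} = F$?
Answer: $\frac{11580025}{119} \approx 97311.0$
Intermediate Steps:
$a = \frac{1}{68}$ ($a = \frac{\left(-3 - 2\right) + 6}{68} = \left(-5 + 6\right) \frac{1}{68} = 1 \cdot \frac{1}{68} = \frac{1}{68} \approx 0.014706$)
$O{\left(C,W \right)} = 1$ ($O{\left(C,W \right)} = 1 - 0 = 1 + 0 = 1$)
$z{\left(d \right)} = \frac{1}{68}$
$\frac{4103}{1309} + \frac{1431}{z{\left(O{\left(-4,7 \right)} \right)}} = \frac{4103}{1309} + 1431 \frac{1}{\frac{1}{68}} = 4103 \cdot \frac{1}{1309} + 1431 \cdot 68 = \frac{373}{119} + 97308 = \frac{11580025}{119}$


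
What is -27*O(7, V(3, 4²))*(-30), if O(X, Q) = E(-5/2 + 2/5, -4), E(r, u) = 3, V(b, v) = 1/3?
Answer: 2430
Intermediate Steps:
V(b, v) = ⅓
O(X, Q) = 3
-27*O(7, V(3, 4²))*(-30) = -27*3*(-30) = -81*(-30) = 2430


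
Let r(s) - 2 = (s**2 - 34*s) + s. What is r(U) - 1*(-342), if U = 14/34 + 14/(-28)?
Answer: 401039/1156 ≈ 346.92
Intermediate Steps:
U = -3/34 (U = 14*(1/34) + 14*(-1/28) = 7/17 - 1/2 = -3/34 ≈ -0.088235)
r(s) = 2 + s**2 - 33*s (r(s) = 2 + ((s**2 - 34*s) + s) = 2 + (s**2 - 33*s) = 2 + s**2 - 33*s)
r(U) - 1*(-342) = (2 + (-3/34)**2 - 33*(-3/34)) - 1*(-342) = (2 + 9/1156 + 99/34) + 342 = 5687/1156 + 342 = 401039/1156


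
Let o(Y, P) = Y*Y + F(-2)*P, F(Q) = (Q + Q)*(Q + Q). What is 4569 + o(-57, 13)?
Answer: 8026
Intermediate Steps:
F(Q) = 4*Q² (F(Q) = (2*Q)*(2*Q) = 4*Q²)
o(Y, P) = Y² + 16*P (o(Y, P) = Y*Y + (4*(-2)²)*P = Y² + (4*4)*P = Y² + 16*P)
4569 + o(-57, 13) = 4569 + ((-57)² + 16*13) = 4569 + (3249 + 208) = 4569 + 3457 = 8026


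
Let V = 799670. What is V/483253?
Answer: 799670/483253 ≈ 1.6548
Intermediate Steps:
V/483253 = 799670/483253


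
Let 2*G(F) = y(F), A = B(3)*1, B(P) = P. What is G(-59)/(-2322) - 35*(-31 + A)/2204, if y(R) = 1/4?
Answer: 4550569/10235376 ≈ 0.44459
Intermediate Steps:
A = 3 (A = 3*1 = 3)
y(R) = ¼
G(F) = ⅛ (G(F) = (½)*(¼) = ⅛)
G(-59)/(-2322) - 35*(-31 + A)/2204 = (⅛)/(-2322) - 35*(-31 + 3)/2204 = (⅛)*(-1/2322) - 35*(-28)*(1/2204) = -1/18576 + 980*(1/2204) = -1/18576 + 245/551 = 4550569/10235376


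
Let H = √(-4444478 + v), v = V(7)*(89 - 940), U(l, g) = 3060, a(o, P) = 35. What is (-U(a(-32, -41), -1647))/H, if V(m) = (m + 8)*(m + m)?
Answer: 1530*I*√1155797/1155797 ≈ 1.4231*I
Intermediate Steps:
V(m) = 2*m*(8 + m) (V(m) = (8 + m)*(2*m) = 2*m*(8 + m))
v = -178710 (v = (2*7*(8 + 7))*(89 - 940) = (2*7*15)*(-851) = 210*(-851) = -178710)
H = 2*I*√1155797 (H = √(-4444478 - 178710) = √(-4623188) = 2*I*√1155797 ≈ 2150.2*I)
(-U(a(-32, -41), -1647))/H = (-1*3060)/((2*I*√1155797)) = -(-1530)*I*√1155797/1155797 = 1530*I*√1155797/1155797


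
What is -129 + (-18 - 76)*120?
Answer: -11409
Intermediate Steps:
-129 + (-18 - 76)*120 = -129 - 94*120 = -129 - 11280 = -11409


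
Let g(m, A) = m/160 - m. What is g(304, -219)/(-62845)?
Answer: 3021/628450 ≈ 0.0048071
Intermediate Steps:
g(m, A) = -159*m/160 (g(m, A) = m*(1/160) - m = m/160 - m = -159*m/160)
g(304, -219)/(-62845) = -159/160*304/(-62845) = -3021/10*(-1/62845) = 3021/628450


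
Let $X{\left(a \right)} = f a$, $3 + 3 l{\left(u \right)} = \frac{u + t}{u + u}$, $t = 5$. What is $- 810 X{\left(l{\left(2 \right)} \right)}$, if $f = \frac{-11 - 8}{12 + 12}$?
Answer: $- \frac{4275}{16} \approx -267.19$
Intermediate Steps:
$l{\left(u \right)} = -1 + \frac{5 + u}{6 u}$ ($l{\left(u \right)} = -1 + \frac{\left(u + 5\right) \frac{1}{u + u}}{3} = -1 + \frac{\left(5 + u\right) \frac{1}{2 u}}{3} = -1 + \frac{\frac{1}{2} \frac{1}{u} \left(5 + u\right)}{3} = -1 + \frac{5 + u}{6 u}$)
$f = - \frac{19}{24} \approx -0.79167$
$X{\left(a \right)} = - \frac{19 a}{24}$
$- 810 X{\left(l{\left(2 \right)} \right)} = - 810 \left(- \frac{19 \frac{5 \left(1 - 2\right)}{6 \cdot 2}}{24}\right) = - 810 \left(- \frac{19 \cdot \frac{5}{6} \cdot \frac{1}{2} \left(1 - 2\right)}{24}\right) = - 810 \left(- \frac{19 \cdot \frac{5}{6} \cdot \frac{1}{2} \left(-1\right)}{24}\right) = - 810 \left(\left(- \frac{19}{24}\right) \left(- \frac{5}{12}\right)\right) = \left(-810\right) \frac{95}{288} = - \frac{4275}{16}$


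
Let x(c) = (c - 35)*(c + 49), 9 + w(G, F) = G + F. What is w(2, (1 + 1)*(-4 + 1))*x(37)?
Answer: -2236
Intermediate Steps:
w(G, F) = -9 + F + G (w(G, F) = -9 + (G + F) = -9 + (F + G) = -9 + F + G)
x(c) = (-35 + c)*(49 + c)
w(2, (1 + 1)*(-4 + 1))*x(37) = (-9 + (1 + 1)*(-4 + 1) + 2)*(-1715 + 37² + 14*37) = (-9 + 2*(-3) + 2)*(-1715 + 1369 + 518) = (-9 - 6 + 2)*172 = -13*172 = -2236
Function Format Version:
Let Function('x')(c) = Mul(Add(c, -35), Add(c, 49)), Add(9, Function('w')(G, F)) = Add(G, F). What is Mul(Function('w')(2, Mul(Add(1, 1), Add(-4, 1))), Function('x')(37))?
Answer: -2236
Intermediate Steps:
Function('w')(G, F) = Add(-9, F, G) (Function('w')(G, F) = Add(-9, Add(G, F)) = Add(-9, Add(F, G)) = Add(-9, F, G))
Function('x')(c) = Mul(Add(-35, c), Add(49, c))
Mul(Function('w')(2, Mul(Add(1, 1), Add(-4, 1))), Function('x')(37)) = Mul(Add(-9, Mul(Add(1, 1), Add(-4, 1)), 2), Add(-1715, Pow(37, 2), Mul(14, 37))) = Mul(Add(-9, Mul(2, -3), 2), Add(-1715, 1369, 518)) = Mul(Add(-9, -6, 2), 172) = Mul(-13, 172) = -2236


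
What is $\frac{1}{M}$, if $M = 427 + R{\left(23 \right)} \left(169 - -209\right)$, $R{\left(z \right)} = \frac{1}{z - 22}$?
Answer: $\frac{1}{805} \approx 0.0012422$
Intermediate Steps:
$R{\left(z \right)} = \frac{1}{-22 + z}$
$M = 805$ ($M = 427 + \frac{169 - -209}{-22 + 23} = 427 + \frac{169 + 209}{1} = 427 + 1 \cdot 378 = 427 + 378 = 805$)
$\frac{1}{M} = \frac{1}{805}$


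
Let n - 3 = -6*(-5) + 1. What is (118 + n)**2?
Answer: 23104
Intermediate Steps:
n = 34 (n = 3 + (-6*(-5) + 1) = 3 + (30 + 1) = 3 + 31 = 34)
(118 + n)**2 = (118 + 34)**2 = 152**2 = 23104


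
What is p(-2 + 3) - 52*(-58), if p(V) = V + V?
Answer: 3018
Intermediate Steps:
p(V) = 2*V
p(-2 + 3) - 52*(-58) = 2*(-2 + 3) - 52*(-58) = 2*1 + 3016 = 2 + 3016 = 3018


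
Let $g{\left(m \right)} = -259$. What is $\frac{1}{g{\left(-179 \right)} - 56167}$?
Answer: $- \frac{1}{56426} \approx -1.7722 \cdot 10^{-5}$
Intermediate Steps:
$\frac{1}{g{\left(-179 \right)} - 56167} = \frac{1}{-259 - 56167} = \frac{1}{-56426} = - \frac{1}{56426}$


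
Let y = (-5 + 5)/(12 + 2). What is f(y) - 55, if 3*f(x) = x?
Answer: -55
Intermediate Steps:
y = 0 (y = 0/14 = 0*(1/14) = 0)
f(x) = x/3
f(y) - 55 = (⅓)*0 - 55 = 0 - 55 = -55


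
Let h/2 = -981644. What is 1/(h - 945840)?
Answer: -1/2909128 ≈ -3.4375e-7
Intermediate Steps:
h = -1963288 (h = 2*(-981644) = -1963288)
1/(h - 945840) = 1/(-1963288 - 945840) = 1/(-2909128) = -1/2909128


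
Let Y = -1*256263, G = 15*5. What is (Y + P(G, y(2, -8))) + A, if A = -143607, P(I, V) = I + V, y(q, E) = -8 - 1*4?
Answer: -399807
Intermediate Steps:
y(q, E) = -12 (y(q, E) = -8 - 4 = -12)
G = 75
Y = -256263
(Y + P(G, y(2, -8))) + A = (-256263 + (75 - 12)) - 143607 = (-256263 + 63) - 143607 = -256200 - 143607 = -399807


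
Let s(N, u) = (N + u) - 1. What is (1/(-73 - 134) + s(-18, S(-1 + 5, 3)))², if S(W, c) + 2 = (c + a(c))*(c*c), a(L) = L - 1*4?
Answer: 386884/42849 ≈ 9.0290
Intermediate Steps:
a(L) = -4 + L (a(L) = L - 4 = -4 + L)
S(W, c) = -2 + c²*(-4 + 2*c) (S(W, c) = -2 + (c + (-4 + c))*(c*c) = -2 + (-4 + 2*c)*c² = -2 + c²*(-4 + 2*c))
s(N, u) = -1 + N + u
(1/(-73 - 134) + s(-18, S(-1 + 5, 3)))² = (1/(-73 - 134) + (-1 - 18 + (-2 + 3³ + 3²*(-4 + 3))))² = (1/(-207) + (-1 - 18 + (-2 + 27 + 9*(-1))))² = (-1/207 + (-1 - 18 + (-2 + 27 - 9)))² = (-1/207 + (-1 - 18 + 16))² = (-1/207 - 3)² = (-622/207)² = 386884/42849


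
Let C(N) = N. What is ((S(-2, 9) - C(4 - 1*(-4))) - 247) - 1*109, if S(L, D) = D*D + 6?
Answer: -277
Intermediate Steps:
S(L, D) = 6 + D² (S(L, D) = D² + 6 = 6 + D²)
((S(-2, 9) - C(4 - 1*(-4))) - 247) - 1*109 = (((6 + 9²) - (4 - 1*(-4))) - 247) - 1*109 = (((6 + 81) - (4 + 4)) - 247) - 109 = ((87 - 1*8) - 247) - 109 = ((87 - 8) - 247) - 109 = (79 - 247) - 109 = -168 - 109 = -277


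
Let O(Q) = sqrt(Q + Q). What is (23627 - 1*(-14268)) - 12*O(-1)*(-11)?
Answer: 37895 + 132*I*sqrt(2) ≈ 37895.0 + 186.68*I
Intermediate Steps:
O(Q) = sqrt(2)*sqrt(Q) (O(Q) = sqrt(2*Q) = sqrt(2)*sqrt(Q))
(23627 - 1*(-14268)) - 12*O(-1)*(-11) = (23627 - 1*(-14268)) - 12*(sqrt(2)*sqrt(-1))*(-11) = (23627 + 14268) - 12*(sqrt(2)*I)*(-11) = 37895 - 12*(I*sqrt(2))*(-11) = 37895 - 12*I*sqrt(2)*(-11) = 37895 - (-132)*I*sqrt(2) = 37895 + 132*I*sqrt(2)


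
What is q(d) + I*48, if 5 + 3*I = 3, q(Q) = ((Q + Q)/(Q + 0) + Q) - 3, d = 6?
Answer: -27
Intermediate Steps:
q(Q) = -1 + Q (q(Q) = ((2*Q)/Q + Q) - 3 = (2 + Q) - 3 = -1 + Q)
I = -⅔ (I = -5/3 + (⅓)*3 = -5/3 + 1 = -⅔ ≈ -0.66667)
q(d) + I*48 = (-1 + 6) - ⅔*48 = 5 - 32 = -27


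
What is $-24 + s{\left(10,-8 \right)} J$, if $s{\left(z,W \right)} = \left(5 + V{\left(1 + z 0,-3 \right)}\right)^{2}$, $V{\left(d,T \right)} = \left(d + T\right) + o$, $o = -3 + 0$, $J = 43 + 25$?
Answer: $-24$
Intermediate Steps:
$J = 68$
$o = -3$
$V{\left(d,T \right)} = -3 + T + d$ ($V{\left(d,T \right)} = \left(d + T\right) - 3 = \left(T + d\right) - 3 = -3 + T + d$)
$s{\left(z,W \right)} = 0$ ($s{\left(z,W \right)} = \left(5 - \left(5 - z 0\right)\right)^{2} = \left(5 - 5\right)^{2} = 0^{2} = 0$)
$-24 + s{\left(10,-8 \right)} J = -24 + 0 \cdot 68 = -24 + 0 = -24$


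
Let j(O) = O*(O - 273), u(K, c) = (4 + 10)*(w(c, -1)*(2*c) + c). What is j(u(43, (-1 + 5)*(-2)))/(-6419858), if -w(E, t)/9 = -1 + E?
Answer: -169132712/3209929 ≈ -52.690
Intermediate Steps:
w(E, t) = 9 - 9*E (w(E, t) = -9*(-1 + E) = 9 - 9*E)
u(K, c) = 14*c + 28*c*(9 - 9*c) (u(K, c) = (4 + 10)*((9 - 9*c)*(2*c) + c) = 14*(2*c*(9 - 9*c) + c) = 14*(c + 2*c*(9 - 9*c)) = 14*c + 28*c*(9 - 9*c))
j(O) = O*(-273 + O)
j(u(43, (-1 + 5)*(-2)))/(-6419858) = ((14*((-1 + 5)*(-2))*(19 - 18*(-1 + 5)*(-2)))*(-273 + 14*((-1 + 5)*(-2))*(19 - 18*(-1 + 5)*(-2))))/(-6419858) = ((14*(4*(-2))*(19 - 72*(-2)))*(-273 + 14*(4*(-2))*(19 - 72*(-2))))*(-1/6419858) = ((14*(-8)*(19 - 18*(-8)))*(-273 + 14*(-8)*(19 - 18*(-8))))*(-1/6419858) = ((14*(-8)*(19 + 144))*(-273 + 14*(-8)*(19 + 144)))*(-1/6419858) = ((14*(-8)*163)*(-273 + 14*(-8)*163))*(-1/6419858) = -18256*(-273 - 18256)*(-1/6419858) = -18256*(-18529)*(-1/6419858) = 338265424*(-1/6419858) = -169132712/3209929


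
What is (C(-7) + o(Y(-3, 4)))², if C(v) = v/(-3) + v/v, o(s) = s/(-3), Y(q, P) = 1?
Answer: 9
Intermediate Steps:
o(s) = -s/3 (o(s) = s*(-⅓) = -s/3)
C(v) = 1 - v/3 (C(v) = v*(-⅓) + 1 = -v/3 + 1 = 1 - v/3)
(C(-7) + o(Y(-3, 4)))² = ((1 - ⅓*(-7)) - ⅓*1)² = ((1 + 7/3) - ⅓)² = (10/3 - ⅓)² = 3² = 9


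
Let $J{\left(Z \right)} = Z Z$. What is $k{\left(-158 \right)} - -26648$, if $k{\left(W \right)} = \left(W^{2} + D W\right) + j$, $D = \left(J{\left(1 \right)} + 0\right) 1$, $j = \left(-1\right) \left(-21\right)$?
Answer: $51475$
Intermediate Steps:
$J{\left(Z \right)} = Z^{2}$
$j = 21$
$D = 1$ ($D = \left(1^{2} + 0\right) 1 = \left(1 + 0\right) 1 = 1 \cdot 1 = 1$)
$k{\left(W \right)} = 21 + W + W^{2}$ ($k{\left(W \right)} = \left(W^{2} + 1 W\right) + 21 = \left(W^{2} + W\right) + 21 = \left(W + W^{2}\right) + 21 = 21 + W + W^{2}$)
$k{\left(-158 \right)} - -26648 = \left(21 - 158 + \left(-158\right)^{2}\right) - -26648 = \left(21 - 158 + 24964\right) + 26648 = 24827 + 26648 = 51475$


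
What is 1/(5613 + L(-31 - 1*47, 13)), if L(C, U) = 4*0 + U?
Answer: 1/5626 ≈ 0.00017775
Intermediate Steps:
L(C, U) = U (L(C, U) = 0 + U = U)
1/(5613 + L(-31 - 1*47, 13)) = 1/(5613 + 13) = 1/5626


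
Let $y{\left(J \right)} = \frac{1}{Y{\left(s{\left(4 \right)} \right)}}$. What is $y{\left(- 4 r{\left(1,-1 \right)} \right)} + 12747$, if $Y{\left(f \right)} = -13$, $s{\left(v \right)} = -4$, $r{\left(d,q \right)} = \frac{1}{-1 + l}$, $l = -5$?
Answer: $\frac{165710}{13} \approx 12747.0$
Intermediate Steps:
$r{\left(d,q \right)} = - \frac{1}{6}$ ($r{\left(d,q \right)} = \frac{1}{-1 - 5} = \frac{1}{-6} = - \frac{1}{6}$)
$y{\left(J \right)} = - \frac{1}{13}$ ($y{\left(J \right)} = \frac{1}{-13} = - \frac{1}{13}$)
$y{\left(- 4 r{\left(1,-1 \right)} \right)} + 12747 = - \frac{1}{13} + 12747 = \frac{165710}{13}$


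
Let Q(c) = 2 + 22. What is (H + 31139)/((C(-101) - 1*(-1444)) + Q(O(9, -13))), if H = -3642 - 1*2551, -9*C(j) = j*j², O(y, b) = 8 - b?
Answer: 224514/1043513 ≈ 0.21515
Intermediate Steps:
C(j) = -j³/9 (C(j) = -j*j²/9 = -j³/9)
Q(c) = 24
H = -6193 (H = -3642 - 2551 = -6193)
(H + 31139)/((C(-101) - 1*(-1444)) + Q(O(9, -13))) = (-6193 + 31139)/((-⅑*(-101)³ - 1*(-1444)) + 24) = 24946/((-⅑*(-1030301) + 1444) + 24) = 24946/((1030301/9 + 1444) + 24) = 24946/(1043297/9 + 24) = 24946/(1043513/9) = 24946*(9/1043513) = 224514/1043513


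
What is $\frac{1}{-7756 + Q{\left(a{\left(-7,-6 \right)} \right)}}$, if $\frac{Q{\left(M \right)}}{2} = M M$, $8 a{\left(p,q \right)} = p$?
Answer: $- \frac{32}{248143} \approx -0.00012896$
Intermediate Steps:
$a{\left(p,q \right)} = \frac{p}{8}$
$Q{\left(M \right)} = 2 M^{2}$ ($Q{\left(M \right)} = 2 M M = 2 M^{2}$)
$\frac{1}{-7756 + Q{\left(a{\left(-7,-6 \right)} \right)}} = \frac{1}{-7756 + 2 \left(\frac{1}{8} \left(-7\right)\right)^{2}} = \frac{1}{-7756 + 2 \left(- \frac{7}{8}\right)^{2}} = \frac{1}{-7756 + 2 \cdot \frac{49}{64}} = \frac{1}{-7756 + \frac{49}{32}} = \frac{1}{- \frac{248143}{32}} = - \frac{32}{248143}$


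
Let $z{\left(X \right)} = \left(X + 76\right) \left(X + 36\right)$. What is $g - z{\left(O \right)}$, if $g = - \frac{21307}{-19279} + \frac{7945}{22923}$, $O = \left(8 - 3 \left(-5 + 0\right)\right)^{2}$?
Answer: $- \frac{11620226233193}{33994809} \approx -3.4182 \cdot 10^{5}$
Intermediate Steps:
$O = 529$ ($O = \left(8 - -15\right)^{2} = \left(8 + 15\right)^{2} = 23^{2} = 529$)
$z{\left(X \right)} = \left(36 + X\right) \left(76 + X\right)$ ($z{\left(X \right)} = \left(76 + X\right) \left(36 + X\right) = \left(36 + X\right) \left(76 + X\right)$)
$g = \frac{49353232}{33994809}$ ($g = \left(-21307\right) \left(- \frac{1}{19279}\right) + 7945 \cdot \frac{1}{22923} = \frac{1639}{1483} + \frac{7945}{22923} = \frac{49353232}{33994809} \approx 1.4518$)
$g - z{\left(O \right)} = \frac{49353232}{33994809} - \left(2736 + 529^{2} + 112 \cdot 529\right) = \frac{49353232}{33994809} - \left(2736 + 279841 + 59248\right) = \frac{49353232}{33994809} - 341825 = - \frac{11620226233193}{33994809}$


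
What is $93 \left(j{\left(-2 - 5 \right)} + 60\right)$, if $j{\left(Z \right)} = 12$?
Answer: $6696$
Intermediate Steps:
$93 \left(j{\left(-2 - 5 \right)} + 60\right) = 93 \left(12 + 60\right) = 93 \cdot 72 = 6696$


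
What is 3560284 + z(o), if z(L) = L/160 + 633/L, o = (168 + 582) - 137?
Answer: 349193131769/98080 ≈ 3.5603e+6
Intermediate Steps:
o = 613 (o = 750 - 137 = 613)
z(L) = 633/L + L/160 (z(L) = L*(1/160) + 633/L = L/160 + 633/L = 633/L + L/160)
3560284 + z(o) = 3560284 + (633/613 + (1/160)*613) = 3560284 + (633*(1/613) + 613/160) = 3560284 + (633/613 + 613/160) = 3560284 + 477049/98080 = 349193131769/98080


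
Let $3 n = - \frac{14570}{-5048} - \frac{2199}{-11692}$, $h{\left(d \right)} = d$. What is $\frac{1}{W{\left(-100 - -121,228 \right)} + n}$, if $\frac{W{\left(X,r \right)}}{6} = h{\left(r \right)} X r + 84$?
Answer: $\frac{5533239}{36245421341038} \approx 1.5266 \cdot 10^{-7}$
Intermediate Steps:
$W{\left(X,r \right)} = 504 + 6 X r^{2}$ ($W{\left(X,r \right)} = 6 \left(r X r + 84\right) = 6 \left(X r r + 84\right) = 6 \left(X r^{2} + 84\right) = 6 \left(84 + X r^{2}\right) = 504 + 6 X r^{2}$)
$n = \frac{5670406}{5533239}$ ($n = \frac{- \frac{14570}{-5048} - \frac{2199}{-11692}}{3} = \frac{\left(-14570\right) \left(- \frac{1}{5048}\right) - - \frac{2199}{11692}}{3} = \frac{\frac{7285}{2524} + \frac{2199}{11692}}{3} = \frac{1}{3} \cdot \frac{5670406}{1844413} = \frac{5670406}{5533239} \approx 1.0248$)
$\frac{1}{W{\left(-100 - -121,228 \right)} + n} = \frac{1}{\left(504 + 6 \left(-100 - -121\right) 228^{2}\right) + \frac{5670406}{5533239}} = \frac{1}{\left(504 + 6 \left(-100 + 121\right) 51984\right) + \frac{5670406}{5533239}} = \frac{1}{\left(504 + 6 \cdot 21 \cdot 51984\right) + \frac{5670406}{5533239}} = \frac{1}{\left(504 + 6549984\right) + \frac{5670406}{5533239}} = \frac{1}{6550488 + \frac{5670406}{5533239}} = \frac{1}{\frac{36245421341038}{5533239}} = \frac{5533239}{36245421341038}$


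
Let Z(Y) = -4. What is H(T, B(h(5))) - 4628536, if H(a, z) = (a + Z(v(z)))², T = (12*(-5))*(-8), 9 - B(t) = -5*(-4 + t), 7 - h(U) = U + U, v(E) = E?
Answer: -4401960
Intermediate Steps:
h(U) = 7 - 2*U (h(U) = 7 - (U + U) = 7 - 2*U)
B(t) = -11 + 5*t (B(t) = 9 - (-5)*(-4 + t) = 9 - (20 - 5*t) = 9 + (-20 + 5*t) = -11 + 5*t)
T = 480 (T = -60*(-8) = 480)
H(a, z) = (-4 + a)² (H(a, z) = (a - 4)² = (-4 + a)²)
H(T, B(h(5))) - 4628536 = (-4 + 480)² - 4628536 = 476² - 4628536 = 226576 - 4628536 = -4401960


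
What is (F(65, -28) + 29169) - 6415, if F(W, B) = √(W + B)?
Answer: 22754 + √37 ≈ 22760.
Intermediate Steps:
F(W, B) = √(B + W)
(F(65, -28) + 29169) - 6415 = (√(-28 + 65) + 29169) - 6415 = (√37 + 29169) - 6415 = (29169 + √37) - 6415 = 22754 + √37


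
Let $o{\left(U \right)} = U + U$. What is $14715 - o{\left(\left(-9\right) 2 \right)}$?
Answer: $14751$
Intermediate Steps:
$o{\left(U \right)} = 2 U$
$14715 - o{\left(\left(-9\right) 2 \right)} = 14715 - 2 \left(\left(-9\right) 2\right) = 14715 - 2 \left(-18\right) = 14715 - -36 = 14715 + 36 = 14751$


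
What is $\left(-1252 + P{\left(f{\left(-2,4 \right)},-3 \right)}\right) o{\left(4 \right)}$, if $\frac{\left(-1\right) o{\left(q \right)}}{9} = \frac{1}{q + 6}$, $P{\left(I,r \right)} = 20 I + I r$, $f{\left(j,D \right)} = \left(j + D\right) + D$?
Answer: $1035$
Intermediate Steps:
$f{\left(j,D \right)} = j + 2 D$ ($f{\left(j,D \right)} = \left(D + j\right) + D = j + 2 D$)
$o{\left(q \right)} = - \frac{9}{6 + q}$ ($o{\left(q \right)} = - \frac{9}{q + 6} = - \frac{9}{6 + q}$)
$\left(-1252 + P{\left(f{\left(-2,4 \right)},-3 \right)}\right) o{\left(4 \right)} = \left(-1252 + \left(-2 + 2 \cdot 4\right) \left(20 - 3\right)\right) \left(- \frac{9}{6 + 4}\right) = \left(-1252 + \left(-2 + 8\right) 17\right) \left(- \frac{9}{10}\right) = \left(-1252 + 6 \cdot 17\right) \left(\left(-9\right) \frac{1}{10}\right) = \left(-1252 + 102\right) \left(- \frac{9}{10}\right) = \left(-1150\right) \left(- \frac{9}{10}\right) = 1035$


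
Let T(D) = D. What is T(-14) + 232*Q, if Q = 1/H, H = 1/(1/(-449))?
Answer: -6518/449 ≈ -14.517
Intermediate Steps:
H = -449 (H = 1/(-1/449) = -449)
Q = -1/449 (Q = 1/(-449) = -1/449 ≈ -0.0022272)
T(-14) + 232*Q = -14 + 232*(-1/449) = -14 - 232/449 = -6518/449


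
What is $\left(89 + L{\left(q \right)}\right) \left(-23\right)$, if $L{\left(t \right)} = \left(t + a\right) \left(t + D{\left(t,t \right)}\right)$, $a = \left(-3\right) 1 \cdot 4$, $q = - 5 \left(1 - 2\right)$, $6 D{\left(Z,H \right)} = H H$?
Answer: $- \frac{3427}{6} \approx -571.17$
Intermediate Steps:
$D{\left(Z,H \right)} = \frac{H^{2}}{6}$ ($D{\left(Z,H \right)} = \frac{H H}{6} = \frac{H^{2}}{6}$)
$q = 5$ ($q = \left(-5\right) \left(-1\right) = 5$)
$a = -12$ ($a = \left(-3\right) 4 = -12$)
$L{\left(t \right)} = \left(-12 + t\right) \left(t + \frac{t^{2}}{6}\right)$ ($L{\left(t \right)} = \left(t - 12\right) \left(t + \frac{t^{2}}{6}\right) = \left(-12 + t\right) \left(t + \frac{t^{2}}{6}\right)$)
$\left(89 + L{\left(q \right)}\right) \left(-23\right) = \left(89 + \frac{1}{6} \cdot 5 \left(-72 + 5^{2} - 30\right)\right) \left(-23\right) = \left(89 + \frac{1}{6} \cdot 5 \left(-72 + 25 - 30\right)\right) \left(-23\right) = \left(89 + \frac{1}{6} \cdot 5 \left(-77\right)\right) \left(-23\right) = \left(89 - \frac{385}{6}\right) \left(-23\right) = \frac{149}{6} \left(-23\right) = - \frac{3427}{6}$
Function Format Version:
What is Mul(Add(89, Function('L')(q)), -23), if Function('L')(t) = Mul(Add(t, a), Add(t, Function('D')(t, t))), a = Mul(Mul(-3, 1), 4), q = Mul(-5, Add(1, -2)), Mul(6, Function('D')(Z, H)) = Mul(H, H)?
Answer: Rational(-3427, 6) ≈ -571.17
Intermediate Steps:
Function('D')(Z, H) = Mul(Rational(1, 6), Pow(H, 2)) (Function('D')(Z, H) = Mul(Rational(1, 6), Mul(H, H)) = Mul(Rational(1, 6), Pow(H, 2)))
q = 5 (q = Mul(-5, -1) = 5)
a = -12 (a = Mul(-3, 4) = -12)
Function('L')(t) = Mul(Add(-12, t), Add(t, Mul(Rational(1, 6), Pow(t, 2)))) (Function('L')(t) = Mul(Add(t, -12), Add(t, Mul(Rational(1, 6), Pow(t, 2)))) = Mul(Add(-12, t), Add(t, Mul(Rational(1, 6), Pow(t, 2)))))
Mul(Add(89, Function('L')(q)), -23) = Mul(Add(89, Mul(Rational(1, 6), 5, Add(-72, Pow(5, 2), Mul(-6, 5)))), -23) = Mul(Add(89, Mul(Rational(1, 6), 5, Add(-72, 25, -30))), -23) = Mul(Add(89, Mul(Rational(1, 6), 5, -77)), -23) = Mul(Add(89, Rational(-385, 6)), -23) = Mul(Rational(149, 6), -23) = Rational(-3427, 6)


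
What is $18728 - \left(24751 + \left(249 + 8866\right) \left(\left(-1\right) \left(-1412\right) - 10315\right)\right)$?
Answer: $81144822$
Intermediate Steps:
$18728 - \left(24751 + \left(249 + 8866\right) \left(\left(-1\right) \left(-1412\right) - 10315\right)\right) = 18728 - \left(24751 + 9115 \left(1412 - 10315\right)\right) = 18728 - \left(24751 + 9115 \left(-8903\right)\right) = 18728 - \left(24751 - 81150845\right) = 18728 - -81126094 = 18728 + 81126094 = 81144822$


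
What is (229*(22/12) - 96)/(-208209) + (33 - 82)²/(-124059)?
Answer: -1080168497/51660400662 ≈ -0.020909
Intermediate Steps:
(229*(22/12) - 96)/(-208209) + (33 - 82)²/(-124059) = (229*(22*(1/12)) - 96)*(-1/208209) + (-49)²*(-1/124059) = (229*(11/6) - 96)*(-1/208209) + 2401*(-1/124059) = (2519/6 - 96)*(-1/208209) - 2401/124059 = (1943/6)*(-1/208209) - 2401/124059 = -1943/1249254 - 2401/124059 = -1080168497/51660400662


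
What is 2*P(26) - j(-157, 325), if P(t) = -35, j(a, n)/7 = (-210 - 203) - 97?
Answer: 3500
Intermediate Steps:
j(a, n) = -3570 (j(a, n) = 7*((-210 - 203) - 97) = 7*(-413 - 97) = 7*(-510) = -3570)
2*P(26) - j(-157, 325) = 2*(-35) - 1*(-3570) = -70 + 3570 = 3500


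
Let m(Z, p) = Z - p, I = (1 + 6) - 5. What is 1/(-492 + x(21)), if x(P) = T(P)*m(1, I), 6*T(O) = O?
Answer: -2/991 ≈ -0.0020182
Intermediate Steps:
T(O) = O/6
I = 2 (I = 7 - 5 = 2)
x(P) = -P/6 (x(P) = (P/6)*(1 - 1*2) = (P/6)*(1 - 2) = (P/6)*(-1) = -P/6)
1/(-492 + x(21)) = 1/(-492 - 1/6*21) = 1/(-492 - 7/2) = 1/(-991/2) = -2/991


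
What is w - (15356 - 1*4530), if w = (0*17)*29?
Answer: -10826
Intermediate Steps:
w = 0 (w = 0*29 = 0)
w - (15356 - 1*4530) = 0 - (15356 - 1*4530) = 0 - (15356 - 4530) = 0 - 1*10826 = 0 - 10826 = -10826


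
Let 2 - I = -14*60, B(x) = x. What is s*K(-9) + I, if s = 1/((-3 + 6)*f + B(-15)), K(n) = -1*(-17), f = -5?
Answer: 25243/30 ≈ 841.43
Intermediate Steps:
K(n) = 17
I = 842 (I = 2 - (-14)*60 = 2 - 1*(-840) = 2 + 840 = 842)
s = -1/30 (s = 1/((-3 + 6)*(-5) - 15) = 1/(3*(-5) - 15) = 1/(-15 - 15) = 1/(-30) = -1/30 ≈ -0.033333)
s*K(-9) + I = -1/30*17 + 842 = -17/30 + 842 = 25243/30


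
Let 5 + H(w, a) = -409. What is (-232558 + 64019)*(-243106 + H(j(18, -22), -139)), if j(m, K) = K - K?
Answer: 41042617280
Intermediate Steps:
j(m, K) = 0
H(w, a) = -414 (H(w, a) = -5 - 409 = -414)
(-232558 + 64019)*(-243106 + H(j(18, -22), -139)) = (-232558 + 64019)*(-243106 - 414) = -168539*(-243520) = 41042617280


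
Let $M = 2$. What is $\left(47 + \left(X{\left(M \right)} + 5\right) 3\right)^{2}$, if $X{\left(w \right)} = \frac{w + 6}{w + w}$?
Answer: $4624$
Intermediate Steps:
$X{\left(w \right)} = \frac{6 + w}{2 w}$
$\left(47 + \left(X{\left(M \right)} + 5\right) 3\right)^{2} = \left(47 + \left(\frac{6 + 2}{2 \cdot 2} + 5\right) 3\right)^{2} = \left(47 + \left(\frac{1}{2} \cdot \frac{1}{2} \cdot 8 + 5\right) 3\right)^{2} = \left(47 + \left(2 + 5\right) 3\right)^{2} = \left(47 + 7 \cdot 3\right)^{2} = \left(47 + 21\right)^{2} = 68^{2} = 4624$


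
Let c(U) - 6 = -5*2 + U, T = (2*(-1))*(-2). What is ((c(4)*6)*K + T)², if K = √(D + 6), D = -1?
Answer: 16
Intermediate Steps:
T = 4 (T = -2*(-2) = 4)
c(U) = -4 + U (c(U) = 6 + (-5*2 + U) = 6 + (-10 + U) = -4 + U)
K = √5 (K = √(-1 + 6) = √5 ≈ 2.2361)
((c(4)*6)*K + T)² = (((-4 + 4)*6)*√5 + 4)² = ((0*6)*√5 + 4)² = (0*√5 + 4)² = (0 + 4)² = 4² = 16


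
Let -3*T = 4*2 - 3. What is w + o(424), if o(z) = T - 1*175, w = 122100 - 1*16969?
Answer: 314863/3 ≈ 1.0495e+5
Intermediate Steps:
T = -5/3 (T = -(4*2 - 3)/3 = -(8 - 3)/3 = -⅓*5 = -5/3 ≈ -1.6667)
w = 105131 (w = 122100 - 16969 = 105131)
o(z) = -530/3 (o(z) = -5/3 - 1*175 = -5/3 - 175 = -530/3)
w + o(424) = 105131 - 530/3 = 314863/3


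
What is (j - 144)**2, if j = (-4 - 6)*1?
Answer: 23716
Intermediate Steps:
j = -10 (j = -10*1 = -10)
(j - 144)**2 = (-10 - 144)**2 = (-154)**2 = 23716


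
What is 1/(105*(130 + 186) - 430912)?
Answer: -1/397732 ≈ -2.5143e-6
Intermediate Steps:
1/(105*(130 + 186) - 430912) = 1/(105*316 - 430912) = 1/(33180 - 430912) = 1/(-397732) = -1/397732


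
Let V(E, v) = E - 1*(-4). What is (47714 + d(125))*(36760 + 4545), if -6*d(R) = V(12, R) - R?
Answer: 11829462865/6 ≈ 1.9716e+9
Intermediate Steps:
V(E, v) = 4 + E (V(E, v) = E + 4 = 4 + E)
d(R) = -8/3 + R/6 (d(R) = -((4 + 12) - R)/6 = -(16 - R)/6 = -8/3 + R/6)
(47714 + d(125))*(36760 + 4545) = (47714 + (-8/3 + (1/6)*125))*(36760 + 4545) = (47714 + (-8/3 + 125/6))*41305 = (47714 + 109/6)*41305 = (286393/6)*41305 = 11829462865/6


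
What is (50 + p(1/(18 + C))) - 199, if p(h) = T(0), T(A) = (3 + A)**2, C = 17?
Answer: -140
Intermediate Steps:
p(h) = 9 (p(h) = (3 + 0)**2 = 3**2 = 9)
(50 + p(1/(18 + C))) - 199 = (50 + 9) - 199 = 59 - 199 = -140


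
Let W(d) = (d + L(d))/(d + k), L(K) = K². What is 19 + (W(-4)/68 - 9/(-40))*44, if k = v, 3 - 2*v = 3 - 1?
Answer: 31751/1190 ≈ 26.682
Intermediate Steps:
v = ½ (v = 3/2 - (3 - 1)/2 = 3/2 - ½*2 = 3/2 - 1 = ½ ≈ 0.50000)
k = ½ ≈ 0.50000
W(d) = (d + d²)/(½ + d) (W(d) = (d + d²)/(d + ½) = (d + d²)/(½ + d))
19 + (W(-4)/68 - 9/(-40))*44 = 19 + ((2*(-4)*(1 - 4)/(1 + 2*(-4)))/68 - 9/(-40))*44 = 19 + ((2*(-4)*(-3)/(1 - 8))*(1/68) - 9*(-1/40))*44 = 19 + ((2*(-4)*(-3)/(-7))*(1/68) + 9/40)*44 = 19 + ((2*(-4)*(-⅐)*(-3))*(1/68) + 9/40)*44 = 19 + (-24/7*1/68 + 9/40)*44 = 19 + (-6/119 + 9/40)*44 = 19 + (831/4760)*44 = 19 + 9141/1190 = 31751/1190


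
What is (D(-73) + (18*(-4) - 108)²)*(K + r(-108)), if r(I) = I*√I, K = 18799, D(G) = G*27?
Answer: 572034771 - 19717992*I*√3 ≈ 5.7204e+8 - 3.4153e+7*I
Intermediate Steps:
D(G) = 27*G
r(I) = I^(3/2)
(D(-73) + (18*(-4) - 108)²)*(K + r(-108)) = (27*(-73) + (18*(-4) - 108)²)*(18799 + (-108)^(3/2)) = (-1971 + (-72 - 108)²)*(18799 - 648*I*√3) = (-1971 + (-180)²)*(18799 - 648*I*√3) = (-1971 + 32400)*(18799 - 648*I*√3) = 30429*(18799 - 648*I*√3) = 572034771 - 19717992*I*√3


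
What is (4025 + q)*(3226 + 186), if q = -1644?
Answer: 8123972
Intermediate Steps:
(4025 + q)*(3226 + 186) = (4025 - 1644)*(3226 + 186) = 2381*3412 = 8123972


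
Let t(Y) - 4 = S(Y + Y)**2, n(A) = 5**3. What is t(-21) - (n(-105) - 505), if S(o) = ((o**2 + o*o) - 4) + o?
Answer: 12124708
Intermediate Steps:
n(A) = 125
S(o) = -4 + o + 2*o**2 (S(o) = ((o**2 + o**2) - 4) + o = (2*o**2 - 4) + o = (-4 + 2*o**2) + o = -4 + o + 2*o**2)
t(Y) = 4 + (-4 + 2*Y + 8*Y**2)**2 (t(Y) = 4 + (-4 + (Y + Y) + 2*(Y + Y)**2)**2 = 4 + (-4 + 2*Y + 2*(2*Y)**2)**2 = 4 + (-4 + 2*Y + 2*(4*Y**2))**2 = 4 + (-4 + 2*Y + 8*Y**2)**2)
t(-21) - (n(-105) - 505) = (4 + 4*(-2 - 21 + 4*(-21)**2)**2) - (125 - 505) = (4 + 4*(-2 - 21 + 4*441)**2) - 1*(-380) = (4 + 4*(-2 - 21 + 1764)**2) + 380 = (4 + 4*1741**2) + 380 = (4 + 4*3031081) + 380 = (4 + 12124324) + 380 = 12124328 + 380 = 12124708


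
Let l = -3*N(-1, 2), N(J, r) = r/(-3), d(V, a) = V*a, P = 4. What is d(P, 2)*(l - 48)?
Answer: -368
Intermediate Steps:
N(J, r) = -r/3 (N(J, r) = r*(-⅓) = -r/3)
l = 2 (l = -(-1)*2 = -3*(-⅔) = 2)
d(P, 2)*(l - 48) = (4*2)*(2 - 48) = 8*(-46) = -368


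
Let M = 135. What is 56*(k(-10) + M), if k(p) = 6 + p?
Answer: 7336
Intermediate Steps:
56*(k(-10) + M) = 56*((6 - 10) + 135) = 56*(-4 + 135) = 56*131 = 7336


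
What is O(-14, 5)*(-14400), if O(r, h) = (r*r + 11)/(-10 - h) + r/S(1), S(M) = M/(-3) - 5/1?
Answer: 160920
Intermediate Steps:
S(M) = -5 - M/3 (S(M) = M*(-⅓) - 5*1 = -M/3 - 5 = -5 - M/3)
O(r, h) = -3*r/16 + (11 + r²)/(-10 - h) (O(r, h) = (r*r + 11)/(-10 - h) + r/(-5 - ⅓*1) = (r² + 11)/(-10 - h) + r/(-5 - ⅓) = (11 + r²)/(-10 - h) + r/(-16/3) = (11 + r²)/(-10 - h) + r*(-3/16) = (11 + r²)/(-10 - h) - 3*r/16 = -3*r/16 + (11 + r²)/(-10 - h))
O(-14, 5)*(-14400) = ((-176 - 30*(-14) - 16*(-14)² - 3*5*(-14))/(16*(10 + 5)))*(-14400) = ((1/16)*(-176 + 420 - 16*196 + 210)/15)*(-14400) = ((1/16)*(1/15)*(-176 + 420 - 3136 + 210))*(-14400) = ((1/16)*(1/15)*(-2682))*(-14400) = -447/40*(-14400) = 160920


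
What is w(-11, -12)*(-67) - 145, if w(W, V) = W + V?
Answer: 1396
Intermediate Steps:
w(W, V) = V + W
w(-11, -12)*(-67) - 145 = (-12 - 11)*(-67) - 145 = -23*(-67) - 145 = 1541 - 145 = 1396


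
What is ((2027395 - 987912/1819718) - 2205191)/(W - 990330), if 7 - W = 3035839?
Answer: 80884892360/1831619865579 ≈ 0.044160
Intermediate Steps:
W = -3035832 (W = 7 - 1*3035839 = 7 - 3035839 = -3035832)
((2027395 - 987912/1819718) - 2205191)/(W - 990330) = ((2027395 - 987912/1819718) - 2205191)/(-3035832 - 990330) = ((2027395 - 987912/1819718) - 2205191)/(-4026162) = ((2027395 - 1*493956/909859) - 2205191)*(-1/4026162) = ((2027395 - 493956/909859) - 2205191)*(-1/4026162) = (1844643093349/909859 - 2205191)*(-1/4026162) = -161769784720/909859*(-1/4026162) = 80884892360/1831619865579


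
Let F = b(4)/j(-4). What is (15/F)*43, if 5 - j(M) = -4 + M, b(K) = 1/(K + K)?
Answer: 67080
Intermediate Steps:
b(K) = 1/(2*K)
j(M) = 9 - M (j(M) = 5 - (-4 + M) = 5 + (4 - M) = 9 - M)
F = 1/104 (F = ((½)/4)/(9 - 1*(-4)) = ((½)*(¼))/(9 + 4) = (⅛)/13 = (⅛)*(1/13) = 1/104 ≈ 0.0096154)
(15/F)*43 = (15/(1/104))*43 = (104*15)*43 = 1560*43 = 67080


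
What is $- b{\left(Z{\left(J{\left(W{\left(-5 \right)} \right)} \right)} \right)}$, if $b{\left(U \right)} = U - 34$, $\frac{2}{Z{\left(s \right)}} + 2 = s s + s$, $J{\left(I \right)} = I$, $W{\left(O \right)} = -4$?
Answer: $\frac{169}{5} \approx 33.8$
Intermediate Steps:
$Z{\left(s \right)} = \frac{2}{-2 + s + s^{2}}$ ($Z{\left(s \right)} = \frac{2}{-2 + \left(s s + s\right)} = \frac{2}{-2 + \left(s^{2} + s\right)} = \frac{2}{-2 + \left(s + s^{2}\right)} = \frac{2}{-2 + s + s^{2}}$)
$b{\left(U \right)} = -34 + U$
$- b{\left(Z{\left(J{\left(W{\left(-5 \right)} \right)} \right)} \right)} = - (-34 + \frac{2}{-2 - 4 + \left(-4\right)^{2}}) = - (-34 + \frac{2}{-2 - 4 + 16}) = - (-34 + \frac{2}{10}) = - (-34 + 2 \cdot \frac{1}{10}) = - (-34 + \frac{1}{5}) = \left(-1\right) \left(- \frac{169}{5}\right) = \frac{169}{5}$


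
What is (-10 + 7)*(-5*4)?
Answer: 60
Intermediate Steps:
(-10 + 7)*(-5*4) = -3*(-20) = 60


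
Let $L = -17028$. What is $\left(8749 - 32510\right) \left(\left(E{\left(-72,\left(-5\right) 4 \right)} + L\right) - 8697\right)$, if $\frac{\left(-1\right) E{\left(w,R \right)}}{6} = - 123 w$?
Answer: $1873816221$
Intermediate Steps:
$E{\left(w,R \right)} = 738 w$ ($E{\left(w,R \right)} = - 6 \left(- 123 w\right) = 738 w$)
$\left(8749 - 32510\right) \left(\left(E{\left(-72,\left(-5\right) 4 \right)} + L\right) - 8697\right) = \left(8749 - 32510\right) \left(\left(738 \left(-72\right) - 17028\right) - 8697\right) = - 23761 \left(\left(-53136 - 17028\right) - 8697\right) = - 23761 \left(-70164 - 8697\right) = \left(-23761\right) \left(-78861\right) = 1873816221$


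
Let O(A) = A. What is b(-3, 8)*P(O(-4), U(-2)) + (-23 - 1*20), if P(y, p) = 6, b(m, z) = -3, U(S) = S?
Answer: -61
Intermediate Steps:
b(-3, 8)*P(O(-4), U(-2)) + (-23 - 1*20) = -3*6 + (-23 - 1*20) = -18 + (-23 - 20) = -18 - 43 = -61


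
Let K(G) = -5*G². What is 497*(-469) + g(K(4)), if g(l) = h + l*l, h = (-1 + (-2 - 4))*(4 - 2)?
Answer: -226707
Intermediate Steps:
h = -14 (h = (-1 - 6)*2 = -7*2 = -14)
g(l) = -14 + l² (g(l) = -14 + l*l = -14 + l²)
497*(-469) + g(K(4)) = 497*(-469) + (-14 + (-5*4²)²) = -233093 + (-14 + (-5*16)²) = -233093 + (-14 + (-80)²) = -233093 + (-14 + 6400) = -233093 + 6386 = -226707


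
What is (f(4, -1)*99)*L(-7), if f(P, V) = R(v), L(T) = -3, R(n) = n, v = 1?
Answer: -297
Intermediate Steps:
f(P, V) = 1
(f(4, -1)*99)*L(-7) = (1*99)*(-3) = 99*(-3) = -297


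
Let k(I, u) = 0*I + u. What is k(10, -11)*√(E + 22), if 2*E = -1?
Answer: -11*√86/2 ≈ -51.005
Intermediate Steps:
k(I, u) = u (k(I, u) = 0 + u = u)
E = -½ (E = (½)*(-1) = -½ ≈ -0.50000)
k(10, -11)*√(E + 22) = -11*√(-½ + 22) = -11*√86/2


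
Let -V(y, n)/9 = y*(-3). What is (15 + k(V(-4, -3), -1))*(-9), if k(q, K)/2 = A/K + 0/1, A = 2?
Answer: -99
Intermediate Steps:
V(y, n) = 27*y (V(y, n) = -9*y*(-3) = -(-27)*y = 27*y)
k(q, K) = 4/K (k(q, K) = 2*(2/K + 0/1) = 2*(2/K + 0*1) = 2*(2/K + 0) = 2*(2/K) = 4/K)
(15 + k(V(-4, -3), -1))*(-9) = (15 + 4/(-1))*(-9) = (15 + 4*(-1))*(-9) = (15 - 4)*(-9) = 11*(-9) = -99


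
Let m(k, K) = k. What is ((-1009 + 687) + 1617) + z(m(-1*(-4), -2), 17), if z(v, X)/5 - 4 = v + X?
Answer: 1420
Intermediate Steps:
z(v, X) = 20 + 5*X + 5*v (z(v, X) = 20 + 5*(v + X) = 20 + 5*(X + v) = 20 + (5*X + 5*v) = 20 + 5*X + 5*v)
((-1009 + 687) + 1617) + z(m(-1*(-4), -2), 17) = ((-1009 + 687) + 1617) + (20 + 5*17 + 5*(-1*(-4))) = (-322 + 1617) + (20 + 85 + 5*4) = 1295 + (20 + 85 + 20) = 1295 + 125 = 1420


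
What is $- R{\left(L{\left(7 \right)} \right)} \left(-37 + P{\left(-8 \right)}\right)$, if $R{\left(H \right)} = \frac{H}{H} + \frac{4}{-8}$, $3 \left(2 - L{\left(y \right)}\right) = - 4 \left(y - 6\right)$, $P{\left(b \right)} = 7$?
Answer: $15$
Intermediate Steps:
$L{\left(y \right)} = -6 + \frac{4 y}{3}$ ($L{\left(y \right)} = 2 - \frac{\left(-4\right) \left(y - 6\right)}{3} = 2 - \frac{\left(-4\right) \left(-6 + y\right)}{3} = 2 - \frac{24 - 4 y}{3} = 2 + \left(-8 + \frac{4 y}{3}\right) = -6 + \frac{4 y}{3}$)
$R{\left(H \right)} = \frac{1}{2}$ ($R{\left(H \right)} = 1 + 4 \left(- \frac{1}{8}\right) = 1 - \frac{1}{2} = \frac{1}{2}$)
$- R{\left(L{\left(7 \right)} \right)} \left(-37 + P{\left(-8 \right)}\right) = \left(-1\right) \frac{1}{2} \left(-37 + 7\right) = \left(- \frac{1}{2}\right) \left(-30\right) = 15$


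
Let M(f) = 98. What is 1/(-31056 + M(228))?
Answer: -1/30958 ≈ -3.2302e-5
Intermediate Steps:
1/(-31056 + M(228)) = 1/(-31056 + 98) = 1/(-30958) = -1/30958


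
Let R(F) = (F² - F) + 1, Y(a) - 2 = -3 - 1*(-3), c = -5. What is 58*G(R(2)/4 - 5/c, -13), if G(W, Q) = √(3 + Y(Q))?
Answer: 58*√5 ≈ 129.69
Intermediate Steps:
Y(a) = 2 (Y(a) = 2 + (-3 - 1*(-3)) = 2 + (-3 + 3) = 2 + 0 = 2)
R(F) = 1 + F² - F
G(W, Q) = √5 (G(W, Q) = √(3 + 2) = √5)
58*G(R(2)/4 - 5/c, -13) = 58*√5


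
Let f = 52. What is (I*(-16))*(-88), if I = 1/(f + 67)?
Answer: 1408/119 ≈ 11.832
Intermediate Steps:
I = 1/119 (I = 1/(52 + 67) = 1/119 ≈ 0.0084034)
(I*(-16))*(-88) = ((1/119)*(-16))*(-88) = -16/119*(-88) = 1408/119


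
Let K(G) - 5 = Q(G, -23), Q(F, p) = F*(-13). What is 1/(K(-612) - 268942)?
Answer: -1/260981 ≈ -3.8317e-6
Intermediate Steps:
Q(F, p) = -13*F
K(G) = 5 - 13*G
1/(K(-612) - 268942) = 1/((5 - 13*(-612)) - 268942) = 1/((5 + 7956) - 268942) = 1/(7961 - 268942) = 1/(-260981) = -1/260981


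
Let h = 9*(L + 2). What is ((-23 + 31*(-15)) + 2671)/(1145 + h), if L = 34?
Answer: 2183/1469 ≈ 1.4860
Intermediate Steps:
h = 324 (h = 9*(34 + 2) = 9*36 = 324)
((-23 + 31*(-15)) + 2671)/(1145 + h) = ((-23 + 31*(-15)) + 2671)/(1145 + 324) = ((-23 - 465) + 2671)/1469 = (-488 + 2671)*(1/1469) = 2183*(1/1469) = 2183/1469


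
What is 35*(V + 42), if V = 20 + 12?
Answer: 2590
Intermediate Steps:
V = 32
35*(V + 42) = 35*(32 + 42) = 35*74 = 2590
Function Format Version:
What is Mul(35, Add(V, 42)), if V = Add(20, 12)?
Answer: 2590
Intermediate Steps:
V = 32
Mul(35, Add(V, 42)) = Mul(35, Add(32, 42)) = Mul(35, 74) = 2590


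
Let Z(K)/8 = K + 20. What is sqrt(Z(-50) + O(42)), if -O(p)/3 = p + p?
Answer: 2*I*sqrt(123) ≈ 22.181*I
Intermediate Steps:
O(p) = -6*p (O(p) = -3*(p + p) = -6*p)
Z(K) = 160 + 8*K (Z(K) = 8*(K + 20) = 8*(20 + K) = 160 + 8*K)
sqrt(Z(-50) + O(42)) = sqrt((160 + 8*(-50)) - 6*42) = sqrt((160 - 400) - 252) = sqrt(-240 - 252) = sqrt(-492) = 2*I*sqrt(123)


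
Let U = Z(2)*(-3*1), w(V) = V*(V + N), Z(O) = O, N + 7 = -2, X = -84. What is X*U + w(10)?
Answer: 514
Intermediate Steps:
N = -9 (N = -7 - 2 = -9)
w(V) = V*(-9 + V) (w(V) = V*(V - 9) = V*(-9 + V))
U = -6 (U = 2*(-3*1) = 2*(-3) = -6)
X*U + w(10) = -84*(-6) + 10*(-9 + 10) = 504 + 10*1 = 504 + 10 = 514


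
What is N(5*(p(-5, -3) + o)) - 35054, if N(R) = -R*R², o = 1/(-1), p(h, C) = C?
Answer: -27054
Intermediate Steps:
o = -1
N(R) = -R³
N(5*(p(-5, -3) + o)) - 35054 = -(5*(-3 - 1))³ - 35054 = -(5*(-4))³ - 35054 = -1*(-20)³ - 35054 = -1*(-8000) - 35054 = 8000 - 35054 = -27054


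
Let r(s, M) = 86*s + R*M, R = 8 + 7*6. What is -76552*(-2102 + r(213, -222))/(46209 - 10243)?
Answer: -27974288/2569 ≈ -10889.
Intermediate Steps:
R = 50 (R = 8 + 42 = 50)
r(s, M) = 50*M + 86*s (r(s, M) = 86*s + 50*M = 50*M + 86*s)
-76552*(-2102 + r(213, -222))/(46209 - 10243) = -76552*(-2102 + (50*(-222) + 86*213))/(46209 - 10243) = -76552/(35966/(-2102 + (-11100 + 18318))) = -76552/(35966/(-2102 + 7218)) = -76552/(35966/5116) = -76552/(35966*(1/5116)) = -76552/17983/2558 = -76552*2558/17983 = -27974288/2569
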